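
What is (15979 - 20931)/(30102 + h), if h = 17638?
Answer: -1238/11935 ≈ -0.10373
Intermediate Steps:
(15979 - 20931)/(30102 + h) = (15979 - 20931)/(30102 + 17638) = -4952/47740 = -4952*1/47740 = -1238/11935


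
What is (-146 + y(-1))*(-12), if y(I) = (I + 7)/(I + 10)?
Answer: 1744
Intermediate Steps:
y(I) = (7 + I)/(10 + I)
(-146 + y(-1))*(-12) = (-146 + (7 - 1)/(10 - 1))*(-12) = (-146 + 6/9)*(-12) = (-146 + (⅑)*6)*(-12) = (-146 + ⅔)*(-12) = -436/3*(-12) = 1744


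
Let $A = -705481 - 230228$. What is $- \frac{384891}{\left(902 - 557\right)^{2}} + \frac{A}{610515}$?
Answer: $- \frac{855196278}{179423575} \approx -4.7664$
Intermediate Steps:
$A = -935709$
$- \frac{384891}{\left(902 - 557\right)^{2}} + \frac{A}{610515} = - \frac{384891}{\left(902 - 557\right)^{2}} - \frac{935709}{610515} = - \frac{384891}{345^{2}} - \frac{311903}{203505} = - \frac{384891}{119025} - \frac{311903}{203505} = \left(-384891\right) \frac{1}{119025} - \frac{311903}{203505} = - \frac{128297}{39675} - \frac{311903}{203505} = - \frac{855196278}{179423575}$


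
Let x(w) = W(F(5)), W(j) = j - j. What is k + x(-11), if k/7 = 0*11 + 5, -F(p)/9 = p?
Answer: 35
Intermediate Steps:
F(p) = -9*p
W(j) = 0
x(w) = 0
k = 35 (k = 7*(0*11 + 5) = 7*(0 + 5) = 7*5 = 35)
k + x(-11) = 35 + 0 = 35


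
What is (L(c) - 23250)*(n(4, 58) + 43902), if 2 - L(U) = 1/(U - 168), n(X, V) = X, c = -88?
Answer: -130652994111/128 ≈ -1.0207e+9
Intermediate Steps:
L(U) = 2 - 1/(-168 + U) (L(U) = 2 - 1/(U - 168) = 2 - 1/(-168 + U))
(L(c) - 23250)*(n(4, 58) + 43902) = ((-337 + 2*(-88))/(-168 - 88) - 23250)*(4 + 43902) = ((-337 - 176)/(-256) - 23250)*43906 = (-1/256*(-513) - 23250)*43906 = (513/256 - 23250)*43906 = -5951487/256*43906 = -130652994111/128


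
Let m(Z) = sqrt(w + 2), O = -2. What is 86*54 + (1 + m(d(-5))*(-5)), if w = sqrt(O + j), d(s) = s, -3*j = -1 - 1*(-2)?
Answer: 4645 - 5*sqrt(18 + 3*I*sqrt(21))/3 ≈ 4637.5 - 2.5412*I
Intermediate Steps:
j = -1/3 (j = -(-1 - 1*(-2))/3 = -(-1 + 2)/3 = -1/3*1 = -1/3 ≈ -0.33333)
w = I*sqrt(21)/3 (w = sqrt(-2 - 1/3) = sqrt(-7/3) = I*sqrt(21)/3 ≈ 1.5275*I)
m(Z) = sqrt(2 + I*sqrt(21)/3) (m(Z) = sqrt(I*sqrt(21)/3 + 2) = sqrt(2 + I*sqrt(21)/3))
86*54 + (1 + m(d(-5))*(-5)) = 86*54 + (1 + (sqrt(18 + 3*I*sqrt(21))/3)*(-5)) = 4644 + (1 - 5*sqrt(18 + 3*I*sqrt(21))/3) = 4645 - 5*sqrt(18 + 3*I*sqrt(21))/3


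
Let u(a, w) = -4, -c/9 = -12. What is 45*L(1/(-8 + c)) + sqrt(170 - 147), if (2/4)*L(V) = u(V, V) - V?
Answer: -3609/10 + sqrt(23) ≈ -356.10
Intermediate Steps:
c = 108 (c = -9*(-12) = 108)
L(V) = -8 - 2*V (L(V) = 2*(-4 - V) = -8 - 2*V)
45*L(1/(-8 + c)) + sqrt(170 - 147) = 45*(-8 - 2/(-8 + 108)) + sqrt(170 - 147) = 45*(-8 - 2/100) + sqrt(23) = 45*(-8 - 2*1/100) + sqrt(23) = 45*(-8 - 1/50) + sqrt(23) = 45*(-401/50) + sqrt(23) = -3609/10 + sqrt(23)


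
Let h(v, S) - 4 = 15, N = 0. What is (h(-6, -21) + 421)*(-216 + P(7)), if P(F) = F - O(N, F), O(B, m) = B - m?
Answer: -88880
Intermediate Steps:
h(v, S) = 19 (h(v, S) = 4 + 15 = 19)
P(F) = 2*F (P(F) = F - (0 - F) = F - (-1)*F = F + F = 2*F)
(h(-6, -21) + 421)*(-216 + P(7)) = (19 + 421)*(-216 + 2*7) = 440*(-216 + 14) = 440*(-202) = -88880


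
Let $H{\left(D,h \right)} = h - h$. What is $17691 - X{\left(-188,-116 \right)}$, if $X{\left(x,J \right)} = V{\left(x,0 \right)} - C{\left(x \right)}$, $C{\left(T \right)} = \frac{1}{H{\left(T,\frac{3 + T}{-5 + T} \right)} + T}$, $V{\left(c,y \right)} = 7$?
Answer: $\frac{3324591}{188} \approx 17684.0$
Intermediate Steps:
$H{\left(D,h \right)} = 0$
$C{\left(T \right)} = \frac{1}{T}$ ($C{\left(T \right)} = \frac{1}{0 + T} = \frac{1}{T}$)
$X{\left(x,J \right)} = 7 - \frac{1}{x}$
$17691 - X{\left(-188,-116 \right)} = 17691 - \left(7 - \frac{1}{-188}\right) = 17691 - \left(7 - - \frac{1}{188}\right) = 17691 - \left(7 + \frac{1}{188}\right) = 17691 - \frac{1317}{188} = \frac{3324591}{188}$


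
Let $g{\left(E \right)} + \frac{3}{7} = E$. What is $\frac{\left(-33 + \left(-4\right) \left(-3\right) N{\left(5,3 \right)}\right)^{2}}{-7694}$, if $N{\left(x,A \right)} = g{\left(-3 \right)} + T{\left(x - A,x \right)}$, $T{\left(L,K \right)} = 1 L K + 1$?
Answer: $- \frac{164025}{377006} \approx -0.43507$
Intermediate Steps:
$g{\left(E \right)} = - \frac{3}{7} + E$
$T{\left(L,K \right)} = 1 + K L$ ($T{\left(L,K \right)} = L K + 1 = K L + 1 = 1 + K L$)
$N{\left(x,A \right)} = - \frac{17}{7} + x \left(x - A\right)$ ($N{\left(x,A \right)} = \left(- \frac{3}{7} - 3\right) + \left(1 + x \left(x - A\right)\right) = - \frac{24}{7} + \left(1 + x \left(x - A\right)\right) = - \frac{17}{7} + x \left(x - A\right)$)
$\frac{\left(-33 + \left(-4\right) \left(-3\right) N{\left(5,3 \right)}\right)^{2}}{-7694} = \frac{\left(-33 + \left(-4\right) \left(-3\right) \left(- \frac{17}{7} + 5^{2} - 3 \cdot 5\right)\right)^{2}}{-7694} = \left(-33 + 12 \left(- \frac{17}{7} + 25 - 15\right)\right)^{2} \left(- \frac{1}{7694}\right) = \left(-33 + 12 \cdot \frac{53}{7}\right)^{2} \left(- \frac{1}{7694}\right) = \left(-33 + \frac{636}{7}\right)^{2} \left(- \frac{1}{7694}\right) = \left(\frac{405}{7}\right)^{2} \left(- \frac{1}{7694}\right) = \frac{164025}{49} \left(- \frac{1}{7694}\right) = - \frac{164025}{377006}$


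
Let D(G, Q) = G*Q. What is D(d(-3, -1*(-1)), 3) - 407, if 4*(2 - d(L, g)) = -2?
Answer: -799/2 ≈ -399.50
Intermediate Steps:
d(L, g) = 5/2 (d(L, g) = 2 - 1/4*(-2) = 2 + 1/2 = 5/2)
D(d(-3, -1*(-1)), 3) - 407 = (5/2)*3 - 407 = 15/2 - 407 = -799/2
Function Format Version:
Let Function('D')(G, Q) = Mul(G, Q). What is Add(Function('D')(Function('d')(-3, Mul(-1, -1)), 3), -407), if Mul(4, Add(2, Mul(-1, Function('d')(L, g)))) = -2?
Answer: Rational(-799, 2) ≈ -399.50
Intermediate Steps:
Function('d')(L, g) = Rational(5, 2) (Function('d')(L, g) = Add(2, Mul(Rational(-1, 4), -2)) = Add(2, Rational(1, 2)) = Rational(5, 2))
Add(Function('D')(Function('d')(-3, Mul(-1, -1)), 3), -407) = Add(Mul(Rational(5, 2), 3), -407) = Add(Rational(15, 2), -407) = Rational(-799, 2)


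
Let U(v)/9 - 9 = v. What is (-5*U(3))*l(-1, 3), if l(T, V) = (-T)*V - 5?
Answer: 1080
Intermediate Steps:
l(T, V) = -5 - T*V (l(T, V) = -T*V - 5 = -5 - T*V)
U(v) = 81 + 9*v
(-5*U(3))*l(-1, 3) = (-5*(81 + 9*3))*(-5 - 1*(-1)*3) = (-5*(81 + 27))*(-5 + 3) = -5*108*(-2) = -540*(-2) = 1080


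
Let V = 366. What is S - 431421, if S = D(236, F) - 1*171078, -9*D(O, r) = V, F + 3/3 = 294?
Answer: -1807619/3 ≈ -6.0254e+5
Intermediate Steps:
F = 293 (F = -1 + 294 = 293)
D(O, r) = -122/3 (D(O, r) = -⅑*366 = -122/3)
S = -513356/3 (S = -122/3 - 1*171078 = -122/3 - 171078 = -513356/3 ≈ -1.7112e+5)
S - 431421 = -513356/3 - 431421 = -1807619/3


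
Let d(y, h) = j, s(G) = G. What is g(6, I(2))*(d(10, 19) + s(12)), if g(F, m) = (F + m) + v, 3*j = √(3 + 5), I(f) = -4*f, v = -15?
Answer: -204 - 34*√2/3 ≈ -220.03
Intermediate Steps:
j = 2*√2/3 (j = √(3 + 5)/3 = √8/3 = (2*√2)/3 = 2*√2/3 ≈ 0.94281)
g(F, m) = -15 + F + m (g(F, m) = (F + m) - 15 = -15 + F + m)
d(y, h) = 2*√2/3
g(6, I(2))*(d(10, 19) + s(12)) = (-15 + 6 - 4*2)*(2*√2/3 + 12) = (-15 + 6 - 8)*(12 + 2*√2/3) = -17*(12 + 2*√2/3) = -204 - 34*√2/3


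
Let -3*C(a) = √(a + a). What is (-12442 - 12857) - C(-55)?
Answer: -25299 + I*√110/3 ≈ -25299.0 + 3.496*I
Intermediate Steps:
C(a) = -√2*√a/3 (C(a) = -√(a + a)/3 = -√2*√a/3)
(-12442 - 12857) - C(-55) = (-12442 - 12857) - (-1)*√2*√(-55)/3 = -25299 - (-1)*√2*I*√55/3 = -25299 - (-1)*I*√110/3 = -25299 + I*√110/3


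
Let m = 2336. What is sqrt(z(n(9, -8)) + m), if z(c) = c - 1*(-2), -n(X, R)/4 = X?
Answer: sqrt(2302) ≈ 47.979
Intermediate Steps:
n(X, R) = -4*X
z(c) = 2 + c (z(c) = c + 2 = 2 + c)
sqrt(z(n(9, -8)) + m) = sqrt((2 - 4*9) + 2336) = sqrt((2 - 36) + 2336) = sqrt(-34 + 2336) = sqrt(2302)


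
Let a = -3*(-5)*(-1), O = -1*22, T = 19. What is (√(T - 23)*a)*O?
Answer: 660*I ≈ 660.0*I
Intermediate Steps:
O = -22
a = -15 (a = 15*(-1) = -15)
(√(T - 23)*a)*O = (√(19 - 23)*(-15))*(-22) = (√(-4)*(-15))*(-22) = ((2*I)*(-15))*(-22) = -30*I*(-22) = 660*I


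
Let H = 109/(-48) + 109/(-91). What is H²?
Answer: 229552801/19079424 ≈ 12.031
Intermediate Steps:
H = -15151/4368 (H = 109*(-1/48) + 109*(-1/91) = -109/48 - 109/91 = -15151/4368 ≈ -3.4686)
H² = (-15151/4368)² = 229552801/19079424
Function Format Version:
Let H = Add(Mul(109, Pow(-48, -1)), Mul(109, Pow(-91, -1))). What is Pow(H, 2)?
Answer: Rational(229552801, 19079424) ≈ 12.031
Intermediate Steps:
H = Rational(-15151, 4368) (H = Add(Mul(109, Rational(-1, 48)), Mul(109, Rational(-1, 91))) = Add(Rational(-109, 48), Rational(-109, 91)) = Rational(-15151, 4368) ≈ -3.4686)
Pow(H, 2) = Pow(Rational(-15151, 4368), 2) = Rational(229552801, 19079424)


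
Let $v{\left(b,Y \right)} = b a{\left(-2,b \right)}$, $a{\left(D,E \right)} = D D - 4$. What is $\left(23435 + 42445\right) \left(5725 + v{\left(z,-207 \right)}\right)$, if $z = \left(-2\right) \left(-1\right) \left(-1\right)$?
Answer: $377163000$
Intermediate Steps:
$a{\left(D,E \right)} = -4 + D^{2}$ ($a{\left(D,E \right)} = D^{2} - 4 = -4 + D^{2}$)
$z = -2$ ($z = 2 \left(-1\right) = -2$)
$v{\left(b,Y \right)} = 0$ ($v{\left(b,Y \right)} = b \left(-4 + \left(-2\right)^{2}\right) = b \left(-4 + 4\right) = b 0 = 0$)
$\left(23435 + 42445\right) \left(5725 + v{\left(z,-207 \right)}\right) = \left(23435 + 42445\right) \left(5725 + 0\right) = 65880 \cdot 5725 = 377163000$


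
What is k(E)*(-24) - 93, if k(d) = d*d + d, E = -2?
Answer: -141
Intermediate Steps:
k(d) = d + d**2 (k(d) = d**2 + d = d + d**2)
k(E)*(-24) - 93 = -2*(1 - 2)*(-24) - 93 = -2*(-1)*(-24) - 93 = 2*(-24) - 93 = -48 - 93 = -141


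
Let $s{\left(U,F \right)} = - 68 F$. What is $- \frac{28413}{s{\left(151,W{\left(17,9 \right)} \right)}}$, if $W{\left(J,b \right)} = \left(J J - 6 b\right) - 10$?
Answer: $\frac{3157}{1700} \approx 1.8571$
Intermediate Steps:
$W{\left(J,b \right)} = -10 + J^{2} - 6 b$ ($W{\left(J,b \right)} = \left(J^{2} - 6 b\right) - 10 = -10 + J^{2} - 6 b$)
$- \frac{28413}{s{\left(151,W{\left(17,9 \right)} \right)}} = - \frac{28413}{\left(-68\right) \left(-10 + 17^{2} - 54\right)} = - \frac{28413}{\left(-68\right) \left(-10 + 289 - 54\right)} = - \frac{28413}{\left(-68\right) 225} = - \frac{28413}{-15300} = \left(-28413\right) \left(- \frac{1}{15300}\right) = \frac{3157}{1700}$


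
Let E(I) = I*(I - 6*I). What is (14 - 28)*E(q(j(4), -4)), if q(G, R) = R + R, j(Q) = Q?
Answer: 4480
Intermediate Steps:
q(G, R) = 2*R
E(I) = -5*I² (E(I) = I*(-5*I) = -5*I²)
(14 - 28)*E(q(j(4), -4)) = (14 - 28)*(-5*(2*(-4))²) = -(-70)*(-8)² = -(-70)*64 = -14*(-320) = 4480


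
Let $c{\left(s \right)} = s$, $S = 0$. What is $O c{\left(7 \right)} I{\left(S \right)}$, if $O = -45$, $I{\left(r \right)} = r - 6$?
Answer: $1890$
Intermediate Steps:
$I{\left(r \right)} = -6 + r$
$O c{\left(7 \right)} I{\left(S \right)} = \left(-45\right) 7 \left(-6 + 0\right) = \left(-315\right) \left(-6\right) = 1890$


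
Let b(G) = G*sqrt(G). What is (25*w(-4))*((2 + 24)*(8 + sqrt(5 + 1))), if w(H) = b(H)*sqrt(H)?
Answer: 83200 + 10400*sqrt(6) ≈ 1.0867e+5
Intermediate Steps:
b(G) = G**(3/2)
w(H) = H**2 (w(H) = H**(3/2)*sqrt(H) = H**2)
(25*w(-4))*((2 + 24)*(8 + sqrt(5 + 1))) = (25*(-4)**2)*((2 + 24)*(8 + sqrt(5 + 1))) = (25*16)*(26*(8 + sqrt(6))) = 400*(208 + 26*sqrt(6)) = 83200 + 10400*sqrt(6)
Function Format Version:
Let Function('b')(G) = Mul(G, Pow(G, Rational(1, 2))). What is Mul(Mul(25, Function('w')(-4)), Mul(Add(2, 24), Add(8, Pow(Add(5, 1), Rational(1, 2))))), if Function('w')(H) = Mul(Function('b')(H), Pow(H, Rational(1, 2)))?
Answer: Add(83200, Mul(10400, Pow(6, Rational(1, 2)))) ≈ 1.0867e+5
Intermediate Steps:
Function('b')(G) = Pow(G, Rational(3, 2))
Function('w')(H) = Pow(H, 2) (Function('w')(H) = Mul(Pow(H, Rational(3, 2)), Pow(H, Rational(1, 2))) = Pow(H, 2))
Mul(Mul(25, Function('w')(-4)), Mul(Add(2, 24), Add(8, Pow(Add(5, 1), Rational(1, 2))))) = Mul(Mul(25, Pow(-4, 2)), Mul(Add(2, 24), Add(8, Pow(Add(5, 1), Rational(1, 2))))) = Mul(Mul(25, 16), Mul(26, Add(8, Pow(6, Rational(1, 2))))) = Mul(400, Add(208, Mul(26, Pow(6, Rational(1, 2))))) = Add(83200, Mul(10400, Pow(6, Rational(1, 2))))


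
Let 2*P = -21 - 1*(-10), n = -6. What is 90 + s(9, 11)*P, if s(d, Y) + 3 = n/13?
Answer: 2835/26 ≈ 109.04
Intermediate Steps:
P = -11/2 (P = (-21 - 1*(-10))/2 = (-21 + 10)/2 = (1/2)*(-11) = -11/2 ≈ -5.5000)
s(d, Y) = -45/13 (s(d, Y) = -3 - 6/13 = -45/13)
90 + s(9, 11)*P = 90 - 45/13*(-11/2) = 90 + 495/26 = 2835/26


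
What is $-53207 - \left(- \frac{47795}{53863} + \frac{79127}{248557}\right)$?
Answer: $- \frac{712329065176823}{13388025691} \approx -53206.0$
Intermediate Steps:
$-53207 - \left(- \frac{47795}{53863} + \frac{79127}{248557}\right) = -53207 - - \frac{7617764214}{13388025691} = -53207 + \left(\frac{47795}{53863} - \frac{79127}{248557}\right) = -53207 + \frac{7617764214}{13388025691} = - \frac{712329065176823}{13388025691}$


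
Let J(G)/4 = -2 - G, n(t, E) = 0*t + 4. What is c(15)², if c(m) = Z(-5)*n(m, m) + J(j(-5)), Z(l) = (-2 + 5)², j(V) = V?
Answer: 2304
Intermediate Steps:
Z(l) = 9 (Z(l) = 3² = 9)
n(t, E) = 4 (n(t, E) = 0 + 4 = 4)
J(G) = -8 - 4*G (J(G) = 4*(-2 - G) = -8 - 4*G)
c(m) = 48 (c(m) = 9*4 + (-8 - 4*(-5)) = 36 + (-8 + 20) = 36 + 12 = 48)
c(15)² = 48² = 2304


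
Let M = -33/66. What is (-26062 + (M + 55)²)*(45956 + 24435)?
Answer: -6501805497/4 ≈ -1.6255e+9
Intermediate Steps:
M = -½ (M = -33*1/66 = -½ ≈ -0.50000)
(-26062 + (M + 55)²)*(45956 + 24435) = (-26062 + (-½ + 55)²)*(45956 + 24435) = (-26062 + (109/2)²)*70391 = (-26062 + 11881/4)*70391 = -92367/4*70391 = -6501805497/4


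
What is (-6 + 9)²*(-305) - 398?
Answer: -3143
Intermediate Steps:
(-6 + 9)²*(-305) - 398 = 3²*(-305) - 398 = 9*(-305) - 398 = -2745 - 398 = -3143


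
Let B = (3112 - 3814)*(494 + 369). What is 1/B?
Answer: -1/605826 ≈ -1.6506e-6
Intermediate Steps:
B = -605826 (B = -702*863 = -605826)
1/B = 1/(-605826) = -1/605826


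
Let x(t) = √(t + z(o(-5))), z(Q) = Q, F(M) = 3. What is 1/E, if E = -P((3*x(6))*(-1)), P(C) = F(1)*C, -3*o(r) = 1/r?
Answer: √1365/819 ≈ 0.045111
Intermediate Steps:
o(r) = -1/(3*r)
x(t) = √(1/15 + t) (x(t) = √(t - ⅓/(-5)) = √(t - ⅓*(-⅕)) = √(t + 1/15) = √(1/15 + t))
P(C) = 3*C
E = 3*√1365/5 (E = -3*(3*(√(15 + 225*6)/15))*(-1) = -3*(3*(√(15 + 1350)/15))*(-1) = -3*(3*(√1365/15))*(-1) = -3*(√1365/5)*(-1) = -3*(-√1365/5) = -(-3)*√1365/5 = 3*√1365/5 ≈ 22.168)
1/E = 1/(3*√1365/5) = √1365/819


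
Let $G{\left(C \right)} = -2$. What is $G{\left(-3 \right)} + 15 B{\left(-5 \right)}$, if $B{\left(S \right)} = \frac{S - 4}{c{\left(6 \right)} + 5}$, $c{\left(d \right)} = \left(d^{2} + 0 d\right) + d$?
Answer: $- \frac{229}{47} \approx -4.8723$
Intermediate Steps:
$c{\left(d \right)} = d + d^{2}$ ($c{\left(d \right)} = \left(d^{2} + 0\right) + d = d^{2} + d = d + d^{2}$)
$B{\left(S \right)} = - \frac{4}{47} + \frac{S}{47}$ ($B{\left(S \right)} = \frac{S - 4}{6 \left(1 + 6\right) + 5} = \frac{-4 + S}{6 \cdot 7 + 5} = \frac{-4 + S}{42 + 5} = \frac{-4 + S}{47} = \left(-4 + S\right) \frac{1}{47} = - \frac{4}{47} + \frac{S}{47}$)
$G{\left(-3 \right)} + 15 B{\left(-5 \right)} = -2 + 15 \left(- \frac{4}{47} + \frac{1}{47} \left(-5\right)\right) = -2 + 15 \left(- \frac{4}{47} - \frac{5}{47}\right) = -2 + 15 \left(- \frac{9}{47}\right) = -2 - \frac{135}{47} = - \frac{229}{47}$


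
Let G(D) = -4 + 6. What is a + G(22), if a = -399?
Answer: -397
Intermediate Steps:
G(D) = 2
a + G(22) = -399 + 2 = -397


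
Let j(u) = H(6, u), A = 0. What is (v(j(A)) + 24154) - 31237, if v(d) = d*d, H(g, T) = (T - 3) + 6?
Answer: -7074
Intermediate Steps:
H(g, T) = 3 + T (H(g, T) = (-3 + T) + 6 = 3 + T)
j(u) = 3 + u
v(d) = d²
(v(j(A)) + 24154) - 31237 = ((3 + 0)² + 24154) - 31237 = (3² + 24154) - 31237 = (9 + 24154) - 31237 = 24163 - 31237 = -7074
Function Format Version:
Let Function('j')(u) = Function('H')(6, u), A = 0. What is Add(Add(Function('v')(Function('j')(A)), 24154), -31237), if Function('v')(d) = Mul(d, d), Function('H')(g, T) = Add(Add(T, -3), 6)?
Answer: -7074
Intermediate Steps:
Function('H')(g, T) = Add(3, T) (Function('H')(g, T) = Add(Add(-3, T), 6) = Add(3, T))
Function('j')(u) = Add(3, u)
Function('v')(d) = Pow(d, 2)
Add(Add(Function('v')(Function('j')(A)), 24154), -31237) = Add(Add(Pow(Add(3, 0), 2), 24154), -31237) = Add(Add(Pow(3, 2), 24154), -31237) = Add(Add(9, 24154), -31237) = Add(24163, -31237) = -7074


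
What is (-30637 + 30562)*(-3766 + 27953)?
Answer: -1814025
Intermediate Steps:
(-30637 + 30562)*(-3766 + 27953) = -75*24187 = -1814025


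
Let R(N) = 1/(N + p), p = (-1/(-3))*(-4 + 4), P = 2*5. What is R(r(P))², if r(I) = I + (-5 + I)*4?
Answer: 1/900 ≈ 0.0011111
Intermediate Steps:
P = 10
p = 0 (p = -1*(-⅓)*0 = (⅓)*0 = 0)
r(I) = -20 + 5*I (r(I) = I + (-20 + 4*I) = -20 + 5*I)
R(N) = 1/N (R(N) = 1/(N + 0) = 1/N)
R(r(P))² = (1/(-20 + 5*10))² = (1/(-20 + 50))² = (1/30)² = 1/900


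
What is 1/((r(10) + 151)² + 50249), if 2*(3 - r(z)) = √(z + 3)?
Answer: 1183492/87535899201 + 2464*√13/87535899201 ≈ 1.3622e-5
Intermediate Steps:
r(z) = 3 - √(3 + z)/2 (r(z) = 3 - √(z + 3)/2 = 3 - √(3 + z)/2)
1/((r(10) + 151)² + 50249) = 1/(((3 - √(3 + 10)/2) + 151)² + 50249) = 1/(((3 - √13/2) + 151)² + 50249) = 1/((154 - √13/2)² + 50249) = 1/(50249 + (154 - √13/2)²)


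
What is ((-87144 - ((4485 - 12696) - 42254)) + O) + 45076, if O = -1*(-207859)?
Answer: 216256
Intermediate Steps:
O = 207859
((-87144 - ((4485 - 12696) - 42254)) + O) + 45076 = ((-87144 - ((4485 - 12696) - 42254)) + 207859) + 45076 = ((-87144 - (-8211 - 42254)) + 207859) + 45076 = ((-87144 - 1*(-50465)) + 207859) + 45076 = ((-87144 + 50465) + 207859) + 45076 = (-36679 + 207859) + 45076 = 171180 + 45076 = 216256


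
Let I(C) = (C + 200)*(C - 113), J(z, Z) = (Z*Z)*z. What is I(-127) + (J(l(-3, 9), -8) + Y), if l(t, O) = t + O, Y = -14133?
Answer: -31269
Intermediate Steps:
l(t, O) = O + t
J(z, Z) = z*Z**2 (J(z, Z) = Z**2*z = z*Z**2)
I(C) = (-113 + C)*(200 + C) (I(C) = (200 + C)*(-113 + C) = (-113 + C)*(200 + C))
I(-127) + (J(l(-3, 9), -8) + Y) = (-22600 + (-127)**2 + 87*(-127)) + ((9 - 3)*(-8)**2 - 14133) = (-22600 + 16129 - 11049) + (6*64 - 14133) = -17520 + (384 - 14133) = -17520 - 13749 = -31269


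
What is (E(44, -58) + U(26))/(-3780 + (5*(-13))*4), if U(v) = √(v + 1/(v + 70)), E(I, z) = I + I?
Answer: -11/505 - √14982/96960 ≈ -0.023045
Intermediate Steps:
E(I, z) = 2*I
U(v) = √(v + 1/(70 + v))
(E(44, -58) + U(26))/(-3780 + (5*(-13))*4) = (2*44 + √((1 + 26*(70 + 26))/(70 + 26)))/(-3780 + (5*(-13))*4) = (88 + √((1 + 26*96)/96))/(-3780 - 65*4) = (88 + √((1 + 2496)/96))/(-3780 - 260) = (88 + √((1/96)*2497))/(-4040) = (88 + √(2497/96))*(-1/4040) = (88 + √14982/24)*(-1/4040) = -11/505 - √14982/96960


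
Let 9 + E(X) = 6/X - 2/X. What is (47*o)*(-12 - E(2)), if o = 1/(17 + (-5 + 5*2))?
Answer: -235/22 ≈ -10.682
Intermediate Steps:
E(X) = -9 + 4/X (E(X) = -9 + (6/X - 2/X) = -9 + 4/X)
o = 1/22 (o = 1/(17 + (-5 + 10)) = 1/(17 + 5) = 1/22 ≈ 0.045455)
(47*o)*(-12 - E(2)) = (47*(1/22))*(-12 - (-9 + 4/2)) = 47*(-12 - (-9 + 4*(½)))/22 = 47*(-12 - (-9 + 2))/22 = 47*(-12 - 1*(-7))/22 = 47*(-12 + 7)/22 = (47/22)*(-5) = -235/22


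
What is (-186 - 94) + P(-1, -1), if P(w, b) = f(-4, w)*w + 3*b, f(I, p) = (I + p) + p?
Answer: -277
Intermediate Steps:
f(I, p) = I + 2*p
P(w, b) = 3*b + w*(-4 + 2*w) (P(w, b) = (-4 + 2*w)*w + 3*b = w*(-4 + 2*w) + 3*b = 3*b + w*(-4 + 2*w))
(-186 - 94) + P(-1, -1) = (-186 - 94) + (3*(-1) + 2*(-1)*(-2 - 1)) = -280 + (-3 + 2*(-1)*(-3)) = -280 + (-3 + 6) = -280 + 3 = -277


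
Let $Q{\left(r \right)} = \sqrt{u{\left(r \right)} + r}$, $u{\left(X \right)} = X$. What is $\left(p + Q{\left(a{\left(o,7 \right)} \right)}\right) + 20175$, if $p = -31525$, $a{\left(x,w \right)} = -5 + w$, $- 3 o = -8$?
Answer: $-11348$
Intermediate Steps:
$o = \frac{8}{3}$ ($o = \left(- \frac{1}{3}\right) \left(-8\right) = \frac{8}{3} \approx 2.6667$)
$Q{\left(r \right)} = \sqrt{2} \sqrt{r}$ ($Q{\left(r \right)} = \sqrt{r + r} = \sqrt{2 r} = \sqrt{2} \sqrt{r}$)
$\left(p + Q{\left(a{\left(o,7 \right)} \right)}\right) + 20175 = \left(-31525 + \sqrt{2} \sqrt{-5 + 7}\right) + 20175 = \left(-31525 + \sqrt{2} \sqrt{2}\right) + 20175 = \left(-31525 + 2\right) + 20175 = -31523 + 20175 = -11348$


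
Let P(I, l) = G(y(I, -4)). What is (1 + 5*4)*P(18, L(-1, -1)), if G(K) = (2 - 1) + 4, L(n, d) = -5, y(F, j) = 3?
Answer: 105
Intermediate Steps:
G(K) = 5 (G(K) = 1 + 4 = 5)
P(I, l) = 5
(1 + 5*4)*P(18, L(-1, -1)) = (1 + 5*4)*5 = (1 + 20)*5 = 21*5 = 105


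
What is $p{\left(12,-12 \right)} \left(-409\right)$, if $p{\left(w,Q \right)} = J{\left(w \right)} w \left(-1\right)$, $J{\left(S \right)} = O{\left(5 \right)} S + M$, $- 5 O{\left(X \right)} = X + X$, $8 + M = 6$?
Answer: $-127608$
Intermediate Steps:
$M = -2$ ($M = -8 + 6 = -2$)
$O{\left(X \right)} = - \frac{2 X}{5}$ ($O{\left(X \right)} = - \frac{X + X}{5} = - \frac{2 X}{5}$)
$J{\left(S \right)} = -2 - 2 S$ ($J{\left(S \right)} = \left(- \frac{2}{5}\right) 5 S - 2 = - 2 S - 2 = -2 - 2 S$)
$p{\left(w,Q \right)} = - w \left(-2 - 2 w\right)$ ($p{\left(w,Q \right)} = \left(-2 - 2 w\right) w \left(-1\right) = w \left(-2 - 2 w\right) \left(-1\right) = - w \left(-2 - 2 w\right)$)
$p{\left(12,-12 \right)} \left(-409\right) = 2 \cdot 12 \left(1 + 12\right) \left(-409\right) = 2 \cdot 12 \cdot 13 \left(-409\right) = 312 \left(-409\right) = -127608$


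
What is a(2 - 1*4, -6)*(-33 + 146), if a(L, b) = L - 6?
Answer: -904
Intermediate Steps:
a(L, b) = -6 + L
a(2 - 1*4, -6)*(-33 + 146) = (-6 + (2 - 1*4))*(-33 + 146) = (-6 + (2 - 4))*113 = (-6 - 2)*113 = -8*113 = -904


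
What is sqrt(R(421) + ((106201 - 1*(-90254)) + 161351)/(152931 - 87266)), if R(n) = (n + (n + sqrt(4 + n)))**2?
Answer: sqrt(3058832408931515 + 36306132534500*sqrt(17))/65665 ≈ 862.62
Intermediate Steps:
R(n) = (sqrt(4 + n) + 2*n)**2
sqrt(R(421) + ((106201 - 1*(-90254)) + 161351)/(152931 - 87266)) = sqrt((sqrt(4 + 421) + 2*421)**2 + ((106201 - 1*(-90254)) + 161351)/(152931 - 87266)) = sqrt((sqrt(425) + 842)**2 + ((106201 + 90254) + 161351)/65665) = sqrt((5*sqrt(17) + 842)**2 + (196455 + 161351)*(1/65665)) = sqrt((842 + 5*sqrt(17))**2 + 357806*(1/65665)) = sqrt((842 + 5*sqrt(17))**2 + 357806/65665) = sqrt(357806/65665 + (842 + 5*sqrt(17))**2)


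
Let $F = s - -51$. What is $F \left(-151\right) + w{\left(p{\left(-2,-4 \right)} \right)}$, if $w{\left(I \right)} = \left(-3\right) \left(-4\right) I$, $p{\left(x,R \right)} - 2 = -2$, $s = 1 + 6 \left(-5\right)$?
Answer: $-3322$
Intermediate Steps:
$s = -29$ ($s = 1 - 30 = -29$)
$p{\left(x,R \right)} = 0$ ($p{\left(x,R \right)} = 2 - 2 = 0$)
$w{\left(I \right)} = 12 I$
$F = 22$ ($F = -29 - -51 = -29 + 51 = 22$)
$F \left(-151\right) + w{\left(p{\left(-2,-4 \right)} \right)} = 22 \left(-151\right) + 12 \cdot 0 = -3322 + 0 = -3322$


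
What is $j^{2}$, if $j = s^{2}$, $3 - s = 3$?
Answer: $0$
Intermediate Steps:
$s = 0$ ($s = 3 - 3 = 0$)
$j = 0$ ($j = 0^{2} = 0$)
$j^{2} = 0^{2} = 0$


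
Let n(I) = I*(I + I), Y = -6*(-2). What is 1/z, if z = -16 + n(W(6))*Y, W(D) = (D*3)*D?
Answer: 1/279920 ≈ 3.5724e-6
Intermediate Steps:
W(D) = 3*D² (W(D) = (3*D)*D = 3*D²)
Y = 12
n(I) = 2*I² (n(I) = I*(2*I) = 2*I²)
z = 279920 (z = -16 + (2*(3*6²)²)*12 = -16 + (2*(3*36)²)*12 = -16 + (2*108²)*12 = -16 + (2*11664)*12 = -16 + 23328*12 = -16 + 279936 = 279920)
1/z = 1/279920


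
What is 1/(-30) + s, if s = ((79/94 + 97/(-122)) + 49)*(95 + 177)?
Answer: 1147399213/86010 ≈ 13340.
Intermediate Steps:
s = 38246736/2867 (s = ((79*(1/94) + 97*(-1/122)) + 49)*272 = ((79/94 - 97/122) + 49)*272 = (130/2867 + 49)*272 = (140613/2867)*272 = 38246736/2867 ≈ 13340.)
1/(-30) + s = 1/(-30) + 38246736/2867 = -1/30 + 38246736/2867 = 1147399213/86010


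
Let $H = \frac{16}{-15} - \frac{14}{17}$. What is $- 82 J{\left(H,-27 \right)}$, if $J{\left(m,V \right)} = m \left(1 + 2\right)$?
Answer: $\frac{39524}{85} \approx 464.99$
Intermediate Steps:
$H = - \frac{482}{255}$ ($H = 16 \left(- \frac{1}{15}\right) - \frac{14}{17} = - \frac{16}{15} - \frac{14}{17} = - \frac{482}{255} \approx -1.8902$)
$J{\left(m,V \right)} = 3 m$ ($J{\left(m,V \right)} = m 3 = 3 m$)
$- 82 J{\left(H,-27 \right)} = - 82 \cdot 3 \left(- \frac{482}{255}\right) = \left(-82\right) \left(- \frac{482}{85}\right) = \frac{39524}{85}$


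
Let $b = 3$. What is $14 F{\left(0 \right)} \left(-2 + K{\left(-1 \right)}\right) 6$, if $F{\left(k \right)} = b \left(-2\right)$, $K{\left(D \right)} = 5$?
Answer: $-1512$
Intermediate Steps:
$F{\left(k \right)} = -6$ ($F{\left(k \right)} = 3 \left(-2\right) = -6$)
$14 F{\left(0 \right)} \left(-2 + K{\left(-1 \right)}\right) 6 = 14 \left(-6\right) \left(-2 + 5\right) 6 = - 84 \cdot 3 \cdot 6 = \left(-84\right) 18 = -1512$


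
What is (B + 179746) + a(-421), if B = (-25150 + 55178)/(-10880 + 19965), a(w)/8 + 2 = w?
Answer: 1602278798/9085 ≈ 1.7637e+5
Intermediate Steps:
a(w) = -16 + 8*w
B = 30028/9085 ≈ 3.3052
(B + 179746) + a(-421) = (30028/9085 + 179746) + (-16 + 8*(-421)) = 1633022438/9085 + (-16 - 3368) = 1633022438/9085 - 3384 = 1602278798/9085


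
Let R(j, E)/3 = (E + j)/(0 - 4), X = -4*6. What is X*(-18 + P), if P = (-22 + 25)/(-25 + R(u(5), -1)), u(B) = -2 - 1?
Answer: 4788/11 ≈ 435.27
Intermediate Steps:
X = -24
u(B) = -3
R(j, E) = -3*E/4 - 3*j/4 (R(j, E) = 3*((E + j)/(0 - 4)) = 3*((E + j)/(-4)) = 3*((E + j)*(-¼)) = 3*(-E/4 - j/4) = -3*E/4 - 3*j/4)
P = -3/22 (P = (-22 + 25)/(-25 + (-¾*(-1) - ¾*(-3))) = 3/(-25 + (¾ + 9/4)) = 3/(-25 + 3) = 3/(-22) = 3*(-1/22) = -3/22 ≈ -0.13636)
X*(-18 + P) = -24*(-18 - 3/22) = -24*(-399/22) = 4788/11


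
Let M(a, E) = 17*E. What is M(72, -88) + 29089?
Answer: 27593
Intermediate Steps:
M(72, -88) + 29089 = 17*(-88) + 29089 = -1496 + 29089 = 27593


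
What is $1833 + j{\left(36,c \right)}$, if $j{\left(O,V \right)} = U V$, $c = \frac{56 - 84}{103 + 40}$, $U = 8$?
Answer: $\frac{261895}{143} \approx 1831.4$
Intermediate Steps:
$c = - \frac{28}{143} \approx -0.1958$
$j{\left(O,V \right)} = 8 V$
$1833 + j{\left(36,c \right)} = 1833 + 8 \left(- \frac{28}{143}\right) = 1833 - \frac{224}{143} = \frac{261895}{143}$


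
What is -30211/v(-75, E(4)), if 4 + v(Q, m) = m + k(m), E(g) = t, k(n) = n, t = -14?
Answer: 30211/32 ≈ 944.09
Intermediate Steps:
E(g) = -14
v(Q, m) = -4 + 2*m (v(Q, m) = -4 + (m + m) = -4 + 2*m)
-30211/v(-75, E(4)) = -30211/(-4 + 2*(-14)) = -30211/(-4 - 28) = -30211/(-32) = -30211*(-1/32) = 30211/32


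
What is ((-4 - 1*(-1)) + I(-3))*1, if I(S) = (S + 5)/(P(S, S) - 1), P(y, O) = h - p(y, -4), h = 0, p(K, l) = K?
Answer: -2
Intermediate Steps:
P(y, O) = -y (P(y, O) = 0 - y = -y)
I(S) = (5 + S)/(-1 - S) (I(S) = (S + 5)/(-S - 1) = (5 + S)/(-1 - S))
((-4 - 1*(-1)) + I(-3))*1 = ((-4 - 1*(-1)) + (5 - 3)/(-1 - 1*(-3)))*1 = ((-4 + 1) + 2/(-1 + 3))*1 = (-3 + 2/2)*1 = (-3 + (½)*2)*1 = (-3 + 1)*1 = -2*1 = -2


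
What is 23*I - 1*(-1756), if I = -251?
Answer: -4017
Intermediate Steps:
23*I - 1*(-1756) = 23*(-251) - 1*(-1756) = -5773 + 1756 = -4017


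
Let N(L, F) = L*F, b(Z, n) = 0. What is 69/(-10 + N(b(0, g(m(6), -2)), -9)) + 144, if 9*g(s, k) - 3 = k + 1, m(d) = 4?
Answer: 1371/10 ≈ 137.10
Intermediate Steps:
g(s, k) = 4/9 + k/9 (g(s, k) = ⅓ + (k + 1)/9 = ⅓ + (1 + k)/9 = ⅓ + (⅑ + k/9) = 4/9 + k/9)
N(L, F) = F*L
69/(-10 + N(b(0, g(m(6), -2)), -9)) + 144 = 69/(-10 - 9*0) + 144 = 69/(-10 + 0) + 144 = 69/(-10) + 144 = -⅒*69 + 144 = -69/10 + 144 = 1371/10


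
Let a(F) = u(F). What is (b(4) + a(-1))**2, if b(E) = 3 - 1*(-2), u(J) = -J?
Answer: 36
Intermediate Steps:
b(E) = 5 (b(E) = 3 + 2 = 5)
a(F) = -F
(b(4) + a(-1))**2 = (5 - 1*(-1))**2 = (5 + 1)**2 = 6**2 = 36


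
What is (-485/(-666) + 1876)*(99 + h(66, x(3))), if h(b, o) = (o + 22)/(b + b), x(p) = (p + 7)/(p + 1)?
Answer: 32728657685/175824 ≈ 1.8614e+5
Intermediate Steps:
x(p) = (7 + p)/(1 + p)
h(b, o) = (22 + o)/(2*b) (h(b, o) = (22 + o)/((2*b)) = (22 + o)*(1/(2*b)) = (22 + o)/(2*b))
(-485/(-666) + 1876)*(99 + h(66, x(3))) = (-485/(-666) + 1876)*(99 + (1/2)*(22 + (7 + 3)/(1 + 3))/66) = (-485*(-1/666) + 1876)*(99 + (1/2)*(1/66)*(22 + 10/4)) = (485/666 + 1876)*(99 + (1/2)*(1/66)*(22 + (1/4)*10)) = 1249901*(99 + (1/2)*(1/66)*(22 + 5/2))/666 = 1249901*(99 + (1/2)*(1/66)*(49/2))/666 = 1249901*(99 + 49/264)/666 = (1249901/666)*(26185/264) = 32728657685/175824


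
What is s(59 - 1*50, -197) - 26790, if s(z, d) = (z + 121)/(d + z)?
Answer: -2518325/94 ≈ -26791.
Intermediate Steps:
s(z, d) = (121 + z)/(d + z)
s(59 - 1*50, -197) - 26790 = (121 + (59 - 1*50))/(-197 + (59 - 1*50)) - 26790 = (121 + (59 - 50))/(-197 + (59 - 50)) - 26790 = (121 + 9)/(-197 + 9) - 26790 = 130/(-188) - 26790 = -1/188*130 - 26790 = -65/94 - 26790 = -2518325/94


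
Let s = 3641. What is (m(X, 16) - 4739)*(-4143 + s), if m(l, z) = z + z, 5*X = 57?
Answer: 2362914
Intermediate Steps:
X = 57/5 (X = (⅕)*57 = 57/5 ≈ 11.400)
m(l, z) = 2*z
(m(X, 16) - 4739)*(-4143 + s) = (2*16 - 4739)*(-4143 + 3641) = (32 - 4739)*(-502) = -4707*(-502) = 2362914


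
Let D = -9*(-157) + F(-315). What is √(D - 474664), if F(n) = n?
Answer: I*√473566 ≈ 688.16*I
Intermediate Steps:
D = 1098 (D = -9*(-157) - 315 = 1413 - 315 = 1098)
√(D - 474664) = √(1098 - 474664) = √(-473566) = I*√473566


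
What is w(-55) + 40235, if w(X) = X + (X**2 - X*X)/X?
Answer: 40180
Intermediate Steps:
w(X) = X (w(X) = X + (X**2 - X**2)/X = X + 0/X = X + 0 = X)
w(-55) + 40235 = -55 + 40235 = 40180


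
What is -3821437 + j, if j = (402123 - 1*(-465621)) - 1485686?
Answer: -4439379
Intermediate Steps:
j = -617942 (j = (402123 + 465621) - 1485686 = 867744 - 1485686 = -617942)
-3821437 + j = -3821437 - 617942 = -4439379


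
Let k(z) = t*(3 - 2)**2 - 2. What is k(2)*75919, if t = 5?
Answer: 227757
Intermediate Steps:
k(z) = 3 (k(z) = 5*(3 - 2)**2 - 2 = 5*1**2 - 2 = 5*1 - 2 = 5 - 2 = 3)
k(2)*75919 = 3*75919 = 227757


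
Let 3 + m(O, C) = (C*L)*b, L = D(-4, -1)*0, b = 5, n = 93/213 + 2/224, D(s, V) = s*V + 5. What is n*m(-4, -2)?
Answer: -10629/7952 ≈ -1.3366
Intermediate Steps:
D(s, V) = 5 + V*s (D(s, V) = V*s + 5 = 5 + V*s)
n = 3543/7952 (n = 93*(1/213) + 2*(1/224) = 31/71 + 1/112 = 3543/7952 ≈ 0.44555)
L = 0 (L = (5 - 1*(-4))*0 = (5 + 4)*0 = 9*0 = 0)
m(O, C) = -3 (m(O, C) = -3 + (C*0)*5 = -3 + 0*5 = -3 + 0 = -3)
n*m(-4, -2) = (3543/7952)*(-3) = -10629/7952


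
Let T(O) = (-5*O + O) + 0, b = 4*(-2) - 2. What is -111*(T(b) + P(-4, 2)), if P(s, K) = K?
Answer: -4662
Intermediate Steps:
b = -10 (b = -8 - 2 = -10)
T(O) = -4*O (T(O) = -4*O + 0 = -4*O)
-111*(T(b) + P(-4, 2)) = -111*(-4*(-10) + 2) = -111*(40 + 2) = -111*42 = -4662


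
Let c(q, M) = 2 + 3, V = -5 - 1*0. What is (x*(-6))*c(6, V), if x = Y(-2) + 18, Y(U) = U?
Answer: -480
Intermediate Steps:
V = -5 (V = -5 + 0 = -5)
c(q, M) = 5
x = 16 (x = -2 + 18 = 16)
(x*(-6))*c(6, V) = (16*(-6))*5 = -96*5 = -480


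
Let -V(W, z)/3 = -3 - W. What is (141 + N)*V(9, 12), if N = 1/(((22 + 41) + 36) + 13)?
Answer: 142137/28 ≈ 5076.3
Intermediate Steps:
V(W, z) = 9 + 3*W (V(W, z) = -3*(-3 - W) = 9 + 3*W)
N = 1/112 (N = 1/((63 + 36) + 13) = 1/(99 + 13) = 1/112 ≈ 0.0089286)
(141 + N)*V(9, 12) = (141 + 1/112)*(9 + 3*9) = 15793*(9 + 27)/112 = (15793/112)*36 = 142137/28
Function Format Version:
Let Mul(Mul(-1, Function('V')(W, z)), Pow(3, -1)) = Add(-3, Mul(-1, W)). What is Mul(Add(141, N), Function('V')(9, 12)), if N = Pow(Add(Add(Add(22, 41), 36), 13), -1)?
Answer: Rational(142137, 28) ≈ 5076.3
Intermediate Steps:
Function('V')(W, z) = Add(9, Mul(3, W)) (Function('V')(W, z) = Mul(-3, Add(-3, Mul(-1, W))) = Add(9, Mul(3, W)))
N = Rational(1, 112) (N = Pow(Add(Add(63, 36), 13), -1) = Pow(Add(99, 13), -1) = Pow(112, -1) = Rational(1, 112) ≈ 0.0089286)
Mul(Add(141, N), Function('V')(9, 12)) = Mul(Add(141, Rational(1, 112)), Add(9, Mul(3, 9))) = Mul(Rational(15793, 112), Add(9, 27)) = Mul(Rational(15793, 112), 36) = Rational(142137, 28)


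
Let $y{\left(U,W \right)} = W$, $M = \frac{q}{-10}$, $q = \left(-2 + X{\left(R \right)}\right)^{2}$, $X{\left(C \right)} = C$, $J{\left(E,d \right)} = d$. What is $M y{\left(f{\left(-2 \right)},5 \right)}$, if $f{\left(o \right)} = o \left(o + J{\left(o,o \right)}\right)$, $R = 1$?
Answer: $- \frac{1}{2} \approx -0.5$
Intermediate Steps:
$q = 1$ ($q = \left(-2 + 1\right)^{2} = \left(-1\right)^{2} = 1$)
$f{\left(o \right)} = 2 o^{2}$ ($f{\left(o \right)} = o \left(o + o\right) = o 2 o = 2 o^{2}$)
$M = - \frac{1}{10}$ ($M = 1 \frac{1}{-10} = 1 \left(- \frac{1}{10}\right) = - \frac{1}{10} \approx -0.1$)
$M y{\left(f{\left(-2 \right)},5 \right)} = \left(- \frac{1}{10}\right) 5 = - \frac{1}{2}$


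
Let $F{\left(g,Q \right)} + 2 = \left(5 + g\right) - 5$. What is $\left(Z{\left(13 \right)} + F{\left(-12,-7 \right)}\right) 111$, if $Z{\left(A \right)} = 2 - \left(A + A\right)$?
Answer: $-4218$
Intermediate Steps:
$Z{\left(A \right)} = 2 - 2 A$
$F{\left(g,Q \right)} = -2 + g$ ($F{\left(g,Q \right)} = -2 + \left(\left(5 + g\right) - 5\right) = -2 + g$)
$\left(Z{\left(13 \right)} + F{\left(-12,-7 \right)}\right) 111 = \left(\left(2 - 26\right) - 14\right) 111 = \left(-24 - 14\right) 111 = \left(-38\right) 111 = -4218$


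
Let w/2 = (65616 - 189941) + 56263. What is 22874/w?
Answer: -11437/68062 ≈ -0.16804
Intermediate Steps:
w = -136124 (w = 2*((65616 - 189941) + 56263) = 2*(-124325 + 56263) = 2*(-68062) = -136124)
22874/w = 22874/(-136124) = 22874*(-1/136124) = -11437/68062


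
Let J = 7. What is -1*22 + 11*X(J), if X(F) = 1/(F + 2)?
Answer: -187/9 ≈ -20.778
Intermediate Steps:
X(F) = 1/(2 + F)
-1*22 + 11*X(J) = -1*22 + 11/(2 + 7) = -22 + 11/9 = -187/9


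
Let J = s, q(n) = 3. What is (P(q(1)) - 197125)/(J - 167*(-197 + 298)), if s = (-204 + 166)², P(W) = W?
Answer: 197122/15423 ≈ 12.781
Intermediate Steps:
s = 1444 (s = (-38)² = 1444)
J = 1444
(P(q(1)) - 197125)/(J - 167*(-197 + 298)) = (3 - 197125)/(1444 - 167*(-197 + 298)) = -197122/(1444 - 167*101) = -197122/(1444 - 16867) = -197122/(-15423) = -197122*(-1/15423) = 197122/15423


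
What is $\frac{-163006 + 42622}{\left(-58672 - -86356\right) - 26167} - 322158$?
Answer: $- \frac{488834070}{1517} \approx -3.2224 \cdot 10^{5}$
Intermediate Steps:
$\frac{-163006 + 42622}{\left(-58672 - -86356\right) - 26167} - 322158 = - \frac{120384}{\left(-58672 + 86356\right) - 26167} - 322158 = - \frac{120384}{27684 - 26167} - 322158 = - \frac{120384}{1517} - 322158 = - \frac{488834070}{1517}$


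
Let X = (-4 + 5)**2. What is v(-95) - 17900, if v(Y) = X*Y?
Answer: -17995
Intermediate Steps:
X = 1 (X = 1**2 = 1)
v(Y) = Y (v(Y) = 1*Y = Y)
v(-95) - 17900 = -95 - 17900 = -17995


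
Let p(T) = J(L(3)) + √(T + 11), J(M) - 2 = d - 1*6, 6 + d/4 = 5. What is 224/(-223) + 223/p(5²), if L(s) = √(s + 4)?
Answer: -50177/446 ≈ -112.50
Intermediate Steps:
d = -4 (d = -24 + 4*5 = -24 + 20 = -4)
L(s) = √(4 + s)
J(M) = -8 (J(M) = 2 + (-4 - 1*6) = 2 + (-4 - 6) = 2 - 10 = -8)
p(T) = -8 + √(11 + T) (p(T) = -8 + √(T + 11) = -8 + √(11 + T))
224/(-223) + 223/p(5²) = 224/(-223) + 223/(-8 + √(11 + 5²)) = 224*(-1/223) + 223/(-8 + √(11 + 25)) = -224/223 + 223/(-8 + √36) = -224/223 + 223/(-8 + 6) = -224/223 + 223/(-2) = -224/223 + 223*(-½) = -224/223 - 223/2 = -50177/446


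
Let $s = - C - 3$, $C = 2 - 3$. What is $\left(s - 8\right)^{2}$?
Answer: $100$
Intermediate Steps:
$C = -1$ ($C = 2 - 3 = -1$)
$s = -2$ ($s = \left(-1\right) \left(-1\right) - 3 = 1 - 3 = -2$)
$\left(s - 8\right)^{2} = \left(-2 - 8\right)^{2} = \left(-10\right)^{2} = 100$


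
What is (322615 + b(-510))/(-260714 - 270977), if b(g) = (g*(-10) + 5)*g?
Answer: 2280935/531691 ≈ 4.2900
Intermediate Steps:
b(g) = g*(5 - 10*g) (b(g) = (-10*g + 5)*g = (5 - 10*g)*g = g*(5 - 10*g))
(322615 + b(-510))/(-260714 - 270977) = (322615 + 5*(-510)*(1 - 2*(-510)))/(-260714 - 270977) = (322615 + 5*(-510)*(1 + 1020))/(-531691) = (322615 + 5*(-510)*1021)*(-1/531691) = (322615 - 2603550)*(-1/531691) = -2280935*(-1/531691) = 2280935/531691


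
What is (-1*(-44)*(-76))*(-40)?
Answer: 133760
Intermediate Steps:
(-1*(-44)*(-76))*(-40) = (44*(-76))*(-40) = -3344*(-40) = 133760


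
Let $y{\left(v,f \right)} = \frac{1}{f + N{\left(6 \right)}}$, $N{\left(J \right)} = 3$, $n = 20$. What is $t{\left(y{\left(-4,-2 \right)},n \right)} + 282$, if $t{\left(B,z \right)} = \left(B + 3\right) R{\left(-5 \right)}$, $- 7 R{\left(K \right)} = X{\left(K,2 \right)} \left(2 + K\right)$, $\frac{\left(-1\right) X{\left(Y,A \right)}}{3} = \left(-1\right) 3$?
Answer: $\frac{2082}{7} \approx 297.43$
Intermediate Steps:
$X{\left(Y,A \right)} = 9$ ($X{\left(Y,A \right)} = - 3 \left(\left(-1\right) 3\right) = \left(-3\right) \left(-3\right) = 9$)
$R{\left(K \right)} = - \frac{18}{7} - \frac{9 K}{7}$ ($R{\left(K \right)} = - \frac{9 \left(2 + K\right)}{7} = - \frac{18 + 9 K}{7} = - \frac{18}{7} - \frac{9 K}{7}$)
$y{\left(v,f \right)} = \frac{1}{3 + f}$ ($y{\left(v,f \right)} = \frac{1}{f + 3} = \frac{1}{3 + f}$)
$t{\left(B,z \right)} = \frac{81}{7} + \frac{27 B}{7}$ ($t{\left(B,z \right)} = \left(B + 3\right) \left(- \frac{18}{7} - - \frac{45}{7}\right) = \left(3 + B\right) \left(- \frac{18}{7} + \frac{45}{7}\right) = \left(3 + B\right) \frac{27}{7} = \frac{81}{7} + \frac{27 B}{7}$)
$t{\left(y{\left(-4,-2 \right)},n \right)} + 282 = \left(\frac{81}{7} + \frac{27}{7 \left(3 - 2\right)}\right) + 282 = \left(\frac{81}{7} + \frac{27}{7 \cdot 1}\right) + 282 = \left(\frac{81}{7} + \frac{27}{7} \cdot 1\right) + 282 = \left(\frac{81}{7} + \frac{27}{7}\right) + 282 = \frac{108}{7} + 282 = \frac{2082}{7}$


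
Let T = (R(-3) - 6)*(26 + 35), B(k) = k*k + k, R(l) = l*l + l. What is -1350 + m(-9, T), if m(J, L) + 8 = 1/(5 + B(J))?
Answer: -104565/77 ≈ -1358.0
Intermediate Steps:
R(l) = l + l² (R(l) = l² + l = l + l²)
B(k) = k + k² (B(k) = k² + k = k + k²)
T = 0 (T = (-3*(1 - 3) - 6)*(26 + 35) = (-3*(-2) - 6)*61 = (6 - 6)*61 = 0*61 = 0)
m(J, L) = -8 + 1/(5 + J*(1 + J))
-1350 + m(-9, T) = -1350 + (-39 - 8*(-9)*(1 - 9))/(5 - 9*(1 - 9)) = -1350 + (-39 - 8*(-9)*(-8))/(5 - 9*(-8)) = -1350 + (-39 - 576)/(5 + 72) = -1350 - 615/77 = -104565/77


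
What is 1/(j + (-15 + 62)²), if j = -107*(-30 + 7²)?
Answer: 1/176 ≈ 0.0056818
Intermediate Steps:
j = -2033 (j = -107*(-30 + 49) = -107*19 = -2033)
1/(j + (-15 + 62)²) = 1/(-2033 + (-15 + 62)²) = 1/(-2033 + 47²) = 1/(-2033 + 2209) = 1/176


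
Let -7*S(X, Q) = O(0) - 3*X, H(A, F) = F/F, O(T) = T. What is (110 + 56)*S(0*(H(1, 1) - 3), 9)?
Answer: 0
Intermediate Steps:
H(A, F) = 1
S(X, Q) = 3*X/7 (S(X, Q) = -(0 - 3*X)/7 = -(-3)*X/7 = 3*X/7)
(110 + 56)*S(0*(H(1, 1) - 3), 9) = (110 + 56)*(3*(0*(1 - 3))/7) = 166*(3*(0*(-2))/7) = 166*((3/7)*0) = 166*0 = 0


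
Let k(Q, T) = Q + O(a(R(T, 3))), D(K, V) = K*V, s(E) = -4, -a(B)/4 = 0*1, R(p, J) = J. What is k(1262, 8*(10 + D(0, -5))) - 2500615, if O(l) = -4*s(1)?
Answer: -2499337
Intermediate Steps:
a(B) = 0 (a(B) = -0 = -4*0 = 0)
O(l) = 16 (O(l) = -4*(-4) = 16)
k(Q, T) = 16 + Q (k(Q, T) = Q + 16 = 16 + Q)
k(1262, 8*(10 + D(0, -5))) - 2500615 = (16 + 1262) - 2500615 = 1278 - 2500615 = -2499337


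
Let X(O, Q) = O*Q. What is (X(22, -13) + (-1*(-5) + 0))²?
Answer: 78961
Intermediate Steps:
(X(22, -13) + (-1*(-5) + 0))² = (22*(-13) + (-1*(-5) + 0))² = (-286 + (5 + 0))² = (-286 + 5)² = (-281)² = 78961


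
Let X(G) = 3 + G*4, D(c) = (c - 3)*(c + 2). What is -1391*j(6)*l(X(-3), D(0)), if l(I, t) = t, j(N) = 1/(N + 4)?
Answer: 4173/5 ≈ 834.60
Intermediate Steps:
D(c) = (-3 + c)*(2 + c)
X(G) = 3 + 4*G
j(N) = 1/(4 + N)
-1391*j(6)*l(X(-3), D(0)) = -1391*(-6 + 0² - 1*0)/(4 + 6) = -1391*(-6 + 0 + 0)/10 = -1391*(-6)/10 = -1391*(-⅗) = 4173/5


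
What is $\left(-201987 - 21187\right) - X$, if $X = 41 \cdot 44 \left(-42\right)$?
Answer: $-147406$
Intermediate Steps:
$X = -75768$ ($X = 1804 \left(-42\right) = -75768$)
$\left(-201987 - 21187\right) - X = \left(-201987 - 21187\right) - -75768 = \left(-201987 - 21187\right) + 75768 = -223174 + 75768 = -147406$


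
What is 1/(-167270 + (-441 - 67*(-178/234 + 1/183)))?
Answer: -7137/1196592277 ≈ -5.9644e-6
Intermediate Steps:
1/(-167270 + (-441 - 67*(-178/234 + 1/183))) = 1/(-167270 + (-441 - 67*(-178*1/234 + 1*(1/183)))) = 1/(-167270 + (-441 - 67*(-89/117 + 1/183))) = 1/(-167270 + (-441 - 67*(-5390/7137))) = 1/(-167270 + (-441 + 361130/7137)) = 1/(-167270 - 2786287/7137) = 1/(-1196592277/7137) = -7137/1196592277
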